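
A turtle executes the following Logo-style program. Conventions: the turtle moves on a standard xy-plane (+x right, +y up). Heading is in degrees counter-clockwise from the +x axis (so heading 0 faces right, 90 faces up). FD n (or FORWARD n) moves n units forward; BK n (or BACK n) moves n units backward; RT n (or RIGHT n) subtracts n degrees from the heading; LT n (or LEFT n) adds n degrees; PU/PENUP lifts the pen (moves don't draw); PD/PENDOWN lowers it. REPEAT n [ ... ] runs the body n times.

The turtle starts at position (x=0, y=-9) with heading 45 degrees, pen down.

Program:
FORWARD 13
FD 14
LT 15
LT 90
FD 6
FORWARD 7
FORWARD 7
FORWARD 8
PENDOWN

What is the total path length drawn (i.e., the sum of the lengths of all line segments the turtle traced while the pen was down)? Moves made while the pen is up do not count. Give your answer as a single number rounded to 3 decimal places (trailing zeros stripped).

Executing turtle program step by step:
Start: pos=(0,-9), heading=45, pen down
FD 13: (0,-9) -> (9.192,0.192) [heading=45, draw]
FD 14: (9.192,0.192) -> (19.092,10.092) [heading=45, draw]
LT 15: heading 45 -> 60
LT 90: heading 60 -> 150
FD 6: (19.092,10.092) -> (13.896,13.092) [heading=150, draw]
FD 7: (13.896,13.092) -> (7.834,16.592) [heading=150, draw]
FD 7: (7.834,16.592) -> (1.771,20.092) [heading=150, draw]
FD 8: (1.771,20.092) -> (-5.157,24.092) [heading=150, draw]
PD: pen down
Final: pos=(-5.157,24.092), heading=150, 6 segment(s) drawn

Segment lengths:
  seg 1: (0,-9) -> (9.192,0.192), length = 13
  seg 2: (9.192,0.192) -> (19.092,10.092), length = 14
  seg 3: (19.092,10.092) -> (13.896,13.092), length = 6
  seg 4: (13.896,13.092) -> (7.834,16.592), length = 7
  seg 5: (7.834,16.592) -> (1.771,20.092), length = 7
  seg 6: (1.771,20.092) -> (-5.157,24.092), length = 8
Total = 55

Answer: 55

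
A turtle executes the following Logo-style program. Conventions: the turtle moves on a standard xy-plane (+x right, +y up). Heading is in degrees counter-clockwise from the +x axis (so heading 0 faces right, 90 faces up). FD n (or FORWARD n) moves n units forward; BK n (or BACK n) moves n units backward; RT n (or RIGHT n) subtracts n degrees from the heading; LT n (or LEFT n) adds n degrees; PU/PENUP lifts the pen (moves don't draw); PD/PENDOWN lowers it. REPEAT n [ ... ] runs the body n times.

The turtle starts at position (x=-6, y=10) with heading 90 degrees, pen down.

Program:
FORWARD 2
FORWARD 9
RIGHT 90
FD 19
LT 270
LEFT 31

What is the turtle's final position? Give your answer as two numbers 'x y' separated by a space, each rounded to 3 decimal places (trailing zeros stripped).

Executing turtle program step by step:
Start: pos=(-6,10), heading=90, pen down
FD 2: (-6,10) -> (-6,12) [heading=90, draw]
FD 9: (-6,12) -> (-6,21) [heading=90, draw]
RT 90: heading 90 -> 0
FD 19: (-6,21) -> (13,21) [heading=0, draw]
LT 270: heading 0 -> 270
LT 31: heading 270 -> 301
Final: pos=(13,21), heading=301, 3 segment(s) drawn

Answer: 13 21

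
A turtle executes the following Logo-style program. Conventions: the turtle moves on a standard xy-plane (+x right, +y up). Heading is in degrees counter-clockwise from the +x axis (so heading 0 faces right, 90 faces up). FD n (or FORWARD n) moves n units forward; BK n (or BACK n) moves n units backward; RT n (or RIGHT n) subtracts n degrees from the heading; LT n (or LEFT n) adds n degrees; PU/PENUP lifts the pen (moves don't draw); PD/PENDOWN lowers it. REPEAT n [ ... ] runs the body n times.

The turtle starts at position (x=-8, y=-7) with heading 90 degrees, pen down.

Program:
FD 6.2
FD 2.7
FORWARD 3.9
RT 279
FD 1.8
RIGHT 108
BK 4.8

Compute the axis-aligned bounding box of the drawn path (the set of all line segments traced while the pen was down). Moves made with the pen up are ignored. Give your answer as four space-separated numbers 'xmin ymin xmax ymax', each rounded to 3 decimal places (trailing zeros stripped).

Executing turtle program step by step:
Start: pos=(-8,-7), heading=90, pen down
FD 6.2: (-8,-7) -> (-8,-0.8) [heading=90, draw]
FD 2.7: (-8,-0.8) -> (-8,1.9) [heading=90, draw]
FD 3.9: (-8,1.9) -> (-8,5.8) [heading=90, draw]
RT 279: heading 90 -> 171
FD 1.8: (-8,5.8) -> (-9.778,6.082) [heading=171, draw]
RT 108: heading 171 -> 63
BK 4.8: (-9.778,6.082) -> (-11.957,1.805) [heading=63, draw]
Final: pos=(-11.957,1.805), heading=63, 5 segment(s) drawn

Segment endpoints: x in {-11.957, -9.778, -8}, y in {-7, -0.8, 1.805, 1.9, 5.8, 6.082}
xmin=-11.957, ymin=-7, xmax=-8, ymax=6.082

Answer: -11.957 -7 -8 6.082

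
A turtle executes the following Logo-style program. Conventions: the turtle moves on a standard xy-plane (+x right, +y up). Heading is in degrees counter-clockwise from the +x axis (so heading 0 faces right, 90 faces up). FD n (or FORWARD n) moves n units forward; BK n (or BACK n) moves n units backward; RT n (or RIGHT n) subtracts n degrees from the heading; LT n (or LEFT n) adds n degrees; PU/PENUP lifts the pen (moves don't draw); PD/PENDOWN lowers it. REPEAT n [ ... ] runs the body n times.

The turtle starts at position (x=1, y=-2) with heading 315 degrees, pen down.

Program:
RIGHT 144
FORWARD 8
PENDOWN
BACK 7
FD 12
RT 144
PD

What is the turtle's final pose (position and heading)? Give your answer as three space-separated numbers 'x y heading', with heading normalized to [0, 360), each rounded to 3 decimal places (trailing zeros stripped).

Executing turtle program step by step:
Start: pos=(1,-2), heading=315, pen down
RT 144: heading 315 -> 171
FD 8: (1,-2) -> (-6.902,-0.749) [heading=171, draw]
PD: pen down
BK 7: (-6.902,-0.749) -> (0.012,-1.844) [heading=171, draw]
FD 12: (0.012,-1.844) -> (-11.84,0.034) [heading=171, draw]
RT 144: heading 171 -> 27
PD: pen down
Final: pos=(-11.84,0.034), heading=27, 3 segment(s) drawn

Answer: -11.84 0.034 27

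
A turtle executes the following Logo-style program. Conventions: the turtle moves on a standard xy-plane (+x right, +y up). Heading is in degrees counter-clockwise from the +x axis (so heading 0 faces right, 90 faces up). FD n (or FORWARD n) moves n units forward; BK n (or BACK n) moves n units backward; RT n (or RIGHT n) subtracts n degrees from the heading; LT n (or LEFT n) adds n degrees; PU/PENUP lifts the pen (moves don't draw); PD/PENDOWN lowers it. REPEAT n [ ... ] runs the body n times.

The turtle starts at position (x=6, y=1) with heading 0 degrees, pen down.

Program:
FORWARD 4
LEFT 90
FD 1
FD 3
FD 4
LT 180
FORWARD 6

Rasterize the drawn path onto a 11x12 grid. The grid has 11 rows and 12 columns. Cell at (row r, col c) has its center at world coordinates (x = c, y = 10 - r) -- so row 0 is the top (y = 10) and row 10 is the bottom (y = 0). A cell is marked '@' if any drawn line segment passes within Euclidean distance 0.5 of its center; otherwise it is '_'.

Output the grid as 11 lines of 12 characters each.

Segment 0: (6,1) -> (10,1)
Segment 1: (10,1) -> (10,2)
Segment 2: (10,2) -> (10,5)
Segment 3: (10,5) -> (10,9)
Segment 4: (10,9) -> (10,3)

Answer: ____________
__________@_
__________@_
__________@_
__________@_
__________@_
__________@_
__________@_
__________@_
______@@@@@_
____________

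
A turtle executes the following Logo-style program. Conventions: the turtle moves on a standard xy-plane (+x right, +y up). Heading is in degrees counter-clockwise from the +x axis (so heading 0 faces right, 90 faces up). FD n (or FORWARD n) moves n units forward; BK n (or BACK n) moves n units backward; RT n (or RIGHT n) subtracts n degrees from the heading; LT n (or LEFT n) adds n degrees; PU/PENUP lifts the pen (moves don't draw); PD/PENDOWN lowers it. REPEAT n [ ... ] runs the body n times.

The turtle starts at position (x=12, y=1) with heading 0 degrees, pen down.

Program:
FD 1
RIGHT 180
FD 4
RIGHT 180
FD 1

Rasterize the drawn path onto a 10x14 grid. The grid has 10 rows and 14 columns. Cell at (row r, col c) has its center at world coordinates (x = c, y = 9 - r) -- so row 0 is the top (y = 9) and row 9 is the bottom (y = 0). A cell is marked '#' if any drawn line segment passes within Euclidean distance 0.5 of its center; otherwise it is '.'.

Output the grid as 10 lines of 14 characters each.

Segment 0: (12,1) -> (13,1)
Segment 1: (13,1) -> (9,1)
Segment 2: (9,1) -> (10,1)

Answer: ..............
..............
..............
..............
..............
..............
..............
..............
.........#####
..............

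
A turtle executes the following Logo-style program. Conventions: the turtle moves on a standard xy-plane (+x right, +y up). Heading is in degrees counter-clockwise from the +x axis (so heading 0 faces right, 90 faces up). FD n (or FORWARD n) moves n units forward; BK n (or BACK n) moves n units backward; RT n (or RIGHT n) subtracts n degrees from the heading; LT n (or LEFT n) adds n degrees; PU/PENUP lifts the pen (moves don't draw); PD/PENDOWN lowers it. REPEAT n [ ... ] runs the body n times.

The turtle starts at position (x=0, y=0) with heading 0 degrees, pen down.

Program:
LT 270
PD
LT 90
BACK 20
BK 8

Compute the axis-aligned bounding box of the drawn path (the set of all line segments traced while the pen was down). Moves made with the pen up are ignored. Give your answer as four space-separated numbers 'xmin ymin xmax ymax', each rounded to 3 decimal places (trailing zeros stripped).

Answer: -28 0 0 0

Derivation:
Executing turtle program step by step:
Start: pos=(0,0), heading=0, pen down
LT 270: heading 0 -> 270
PD: pen down
LT 90: heading 270 -> 0
BK 20: (0,0) -> (-20,0) [heading=0, draw]
BK 8: (-20,0) -> (-28,0) [heading=0, draw]
Final: pos=(-28,0), heading=0, 2 segment(s) drawn

Segment endpoints: x in {-28, -20, 0}, y in {0, 0, 0}
xmin=-28, ymin=0, xmax=0, ymax=0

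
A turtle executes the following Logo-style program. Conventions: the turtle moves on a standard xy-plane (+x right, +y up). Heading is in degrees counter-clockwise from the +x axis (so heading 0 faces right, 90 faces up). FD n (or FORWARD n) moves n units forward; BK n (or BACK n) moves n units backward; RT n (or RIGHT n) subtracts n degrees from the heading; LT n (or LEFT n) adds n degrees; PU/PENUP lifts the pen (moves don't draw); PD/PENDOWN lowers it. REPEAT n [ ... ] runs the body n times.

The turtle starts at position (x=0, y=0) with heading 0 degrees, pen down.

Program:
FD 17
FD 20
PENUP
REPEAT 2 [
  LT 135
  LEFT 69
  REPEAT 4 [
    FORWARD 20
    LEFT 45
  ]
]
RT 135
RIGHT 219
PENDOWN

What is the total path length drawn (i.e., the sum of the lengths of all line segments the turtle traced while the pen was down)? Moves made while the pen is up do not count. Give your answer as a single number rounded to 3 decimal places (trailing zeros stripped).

Executing turtle program step by step:
Start: pos=(0,0), heading=0, pen down
FD 17: (0,0) -> (17,0) [heading=0, draw]
FD 20: (17,0) -> (37,0) [heading=0, draw]
PU: pen up
REPEAT 2 [
  -- iteration 1/2 --
  LT 135: heading 0 -> 135
  LT 69: heading 135 -> 204
  REPEAT 4 [
    -- iteration 1/4 --
    FD 20: (37,0) -> (18.729,-8.135) [heading=204, move]
    LT 45: heading 204 -> 249
    -- iteration 2/4 --
    FD 20: (18.729,-8.135) -> (11.562,-26.806) [heading=249, move]
    LT 45: heading 249 -> 294
    -- iteration 3/4 --
    FD 20: (11.562,-26.806) -> (19.696,-45.077) [heading=294, move]
    LT 45: heading 294 -> 339
    -- iteration 4/4 --
    FD 20: (19.696,-45.077) -> (38.368,-52.245) [heading=339, move]
    LT 45: heading 339 -> 24
  ]
  -- iteration 2/2 --
  LT 135: heading 24 -> 159
  LT 69: heading 159 -> 228
  REPEAT 4 [
    -- iteration 1/4 --
    FD 20: (38.368,-52.245) -> (24.985,-67.108) [heading=228, move]
    LT 45: heading 228 -> 273
    -- iteration 2/4 --
    FD 20: (24.985,-67.108) -> (26.032,-87.08) [heading=273, move]
    LT 45: heading 273 -> 318
    -- iteration 3/4 --
    FD 20: (26.032,-87.08) -> (40.895,-100.463) [heading=318, move]
    LT 45: heading 318 -> 3
    -- iteration 4/4 --
    FD 20: (40.895,-100.463) -> (60.868,-99.416) [heading=3, move]
    LT 45: heading 3 -> 48
  ]
]
RT 135: heading 48 -> 273
RT 219: heading 273 -> 54
PD: pen down
Final: pos=(60.868,-99.416), heading=54, 2 segment(s) drawn

Segment lengths:
  seg 1: (0,0) -> (17,0), length = 17
  seg 2: (17,0) -> (37,0), length = 20
Total = 37

Answer: 37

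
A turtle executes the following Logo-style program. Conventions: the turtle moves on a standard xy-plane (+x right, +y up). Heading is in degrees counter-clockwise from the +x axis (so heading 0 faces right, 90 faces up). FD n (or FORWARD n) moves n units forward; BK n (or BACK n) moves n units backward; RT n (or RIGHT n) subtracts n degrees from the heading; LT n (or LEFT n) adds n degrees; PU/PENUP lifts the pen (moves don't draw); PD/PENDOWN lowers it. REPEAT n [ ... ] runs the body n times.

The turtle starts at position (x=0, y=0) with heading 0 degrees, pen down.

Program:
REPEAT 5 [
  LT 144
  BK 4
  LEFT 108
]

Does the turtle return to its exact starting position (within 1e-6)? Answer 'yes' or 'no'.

Executing turtle program step by step:
Start: pos=(0,0), heading=0, pen down
REPEAT 5 [
  -- iteration 1/5 --
  LT 144: heading 0 -> 144
  BK 4: (0,0) -> (3.236,-2.351) [heading=144, draw]
  LT 108: heading 144 -> 252
  -- iteration 2/5 --
  LT 144: heading 252 -> 36
  BK 4: (3.236,-2.351) -> (0,-4.702) [heading=36, draw]
  LT 108: heading 36 -> 144
  -- iteration 3/5 --
  LT 144: heading 144 -> 288
  BK 4: (0,-4.702) -> (-1.236,-0.898) [heading=288, draw]
  LT 108: heading 288 -> 36
  -- iteration 4/5 --
  LT 144: heading 36 -> 180
  BK 4: (-1.236,-0.898) -> (2.764,-0.898) [heading=180, draw]
  LT 108: heading 180 -> 288
  -- iteration 5/5 --
  LT 144: heading 288 -> 72
  BK 4: (2.764,-0.898) -> (1.528,-4.702) [heading=72, draw]
  LT 108: heading 72 -> 180
]
Final: pos=(1.528,-4.702), heading=180, 5 segment(s) drawn

Start position: (0, 0)
Final position: (1.528, -4.702)
Distance = 4.944; >= 1e-6 -> NOT closed

Answer: no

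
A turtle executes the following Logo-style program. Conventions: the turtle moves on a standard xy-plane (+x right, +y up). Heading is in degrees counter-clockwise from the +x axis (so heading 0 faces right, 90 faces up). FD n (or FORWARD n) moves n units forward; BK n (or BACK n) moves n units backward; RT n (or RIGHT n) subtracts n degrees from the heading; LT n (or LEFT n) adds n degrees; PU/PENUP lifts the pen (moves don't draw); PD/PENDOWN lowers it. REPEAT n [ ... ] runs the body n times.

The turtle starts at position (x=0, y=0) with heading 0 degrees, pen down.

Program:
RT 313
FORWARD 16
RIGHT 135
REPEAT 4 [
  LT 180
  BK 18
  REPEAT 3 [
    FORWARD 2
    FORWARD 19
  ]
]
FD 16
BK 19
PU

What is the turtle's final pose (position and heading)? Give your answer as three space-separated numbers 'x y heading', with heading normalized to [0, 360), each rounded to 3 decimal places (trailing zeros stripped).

Answer: 10.807 14.7 272

Derivation:
Executing turtle program step by step:
Start: pos=(0,0), heading=0, pen down
RT 313: heading 0 -> 47
FD 16: (0,0) -> (10.912,11.702) [heading=47, draw]
RT 135: heading 47 -> 272
REPEAT 4 [
  -- iteration 1/4 --
  LT 180: heading 272 -> 92
  BK 18: (10.912,11.702) -> (11.54,-6.287) [heading=92, draw]
  REPEAT 3 [
    -- iteration 1/3 --
    FD 2: (11.54,-6.287) -> (11.47,-4.289) [heading=92, draw]
    FD 19: (11.47,-4.289) -> (10.807,14.7) [heading=92, draw]
    -- iteration 2/3 --
    FD 2: (10.807,14.7) -> (10.737,16.699) [heading=92, draw]
    FD 19: (10.737,16.699) -> (10.074,35.687) [heading=92, draw]
    -- iteration 3/3 --
    FD 2: (10.074,35.687) -> (10.005,37.686) [heading=92, draw]
    FD 19: (10.005,37.686) -> (9.341,56.674) [heading=92, draw]
  ]
  -- iteration 2/4 --
  LT 180: heading 92 -> 272
  BK 18: (9.341,56.674) -> (8.713,74.663) [heading=272, draw]
  REPEAT 3 [
    -- iteration 1/3 --
    FD 2: (8.713,74.663) -> (8.783,72.664) [heading=272, draw]
    FD 19: (8.783,72.664) -> (9.446,53.676) [heading=272, draw]
    -- iteration 2/3 --
    FD 2: (9.446,53.676) -> (9.516,51.677) [heading=272, draw]
    FD 19: (9.516,51.677) -> (10.179,32.689) [heading=272, draw]
    -- iteration 3/3 --
    FD 2: (10.179,32.689) -> (10.249,30.69) [heading=272, draw]
    FD 19: (10.249,30.69) -> (10.912,11.702) [heading=272, draw]
  ]
  -- iteration 3/4 --
  LT 180: heading 272 -> 92
  BK 18: (10.912,11.702) -> (11.54,-6.287) [heading=92, draw]
  REPEAT 3 [
    -- iteration 1/3 --
    FD 2: (11.54,-6.287) -> (11.47,-4.289) [heading=92, draw]
    FD 19: (11.47,-4.289) -> (10.807,14.7) [heading=92, draw]
    -- iteration 2/3 --
    FD 2: (10.807,14.7) -> (10.737,16.699) [heading=92, draw]
    FD 19: (10.737,16.699) -> (10.074,35.687) [heading=92, draw]
    -- iteration 3/3 --
    FD 2: (10.074,35.687) -> (10.005,37.686) [heading=92, draw]
    FD 19: (10.005,37.686) -> (9.341,56.674) [heading=92, draw]
  ]
  -- iteration 4/4 --
  LT 180: heading 92 -> 272
  BK 18: (9.341,56.674) -> (8.713,74.663) [heading=272, draw]
  REPEAT 3 [
    -- iteration 1/3 --
    FD 2: (8.713,74.663) -> (8.783,72.664) [heading=272, draw]
    FD 19: (8.783,72.664) -> (9.446,53.676) [heading=272, draw]
    -- iteration 2/3 --
    FD 2: (9.446,53.676) -> (9.516,51.677) [heading=272, draw]
    FD 19: (9.516,51.677) -> (10.179,32.689) [heading=272, draw]
    -- iteration 3/3 --
    FD 2: (10.179,32.689) -> (10.249,30.69) [heading=272, draw]
    FD 19: (10.249,30.69) -> (10.912,11.702) [heading=272, draw]
  ]
]
FD 16: (10.912,11.702) -> (11.47,-4.289) [heading=272, draw]
BK 19: (11.47,-4.289) -> (10.807,14.7) [heading=272, draw]
PU: pen up
Final: pos=(10.807,14.7), heading=272, 31 segment(s) drawn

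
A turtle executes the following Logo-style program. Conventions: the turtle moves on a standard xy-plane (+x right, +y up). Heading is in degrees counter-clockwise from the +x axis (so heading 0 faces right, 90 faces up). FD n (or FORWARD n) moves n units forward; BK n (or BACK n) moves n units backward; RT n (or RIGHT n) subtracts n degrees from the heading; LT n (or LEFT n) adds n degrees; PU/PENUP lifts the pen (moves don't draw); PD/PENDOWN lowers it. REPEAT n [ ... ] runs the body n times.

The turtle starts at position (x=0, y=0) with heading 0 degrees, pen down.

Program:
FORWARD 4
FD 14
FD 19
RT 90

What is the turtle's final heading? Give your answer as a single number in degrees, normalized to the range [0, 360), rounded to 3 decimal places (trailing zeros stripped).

Executing turtle program step by step:
Start: pos=(0,0), heading=0, pen down
FD 4: (0,0) -> (4,0) [heading=0, draw]
FD 14: (4,0) -> (18,0) [heading=0, draw]
FD 19: (18,0) -> (37,0) [heading=0, draw]
RT 90: heading 0 -> 270
Final: pos=(37,0), heading=270, 3 segment(s) drawn

Answer: 270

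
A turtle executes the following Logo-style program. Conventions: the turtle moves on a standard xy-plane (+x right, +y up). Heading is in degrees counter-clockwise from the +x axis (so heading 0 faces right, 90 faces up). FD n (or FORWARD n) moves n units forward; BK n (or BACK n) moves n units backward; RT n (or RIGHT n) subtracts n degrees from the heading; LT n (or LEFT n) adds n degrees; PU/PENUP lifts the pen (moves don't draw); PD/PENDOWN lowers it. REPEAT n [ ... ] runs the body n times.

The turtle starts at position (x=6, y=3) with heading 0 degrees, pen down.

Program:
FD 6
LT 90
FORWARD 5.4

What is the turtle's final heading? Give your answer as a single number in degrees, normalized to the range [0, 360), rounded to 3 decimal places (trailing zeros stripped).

Executing turtle program step by step:
Start: pos=(6,3), heading=0, pen down
FD 6: (6,3) -> (12,3) [heading=0, draw]
LT 90: heading 0 -> 90
FD 5.4: (12,3) -> (12,8.4) [heading=90, draw]
Final: pos=(12,8.4), heading=90, 2 segment(s) drawn

Answer: 90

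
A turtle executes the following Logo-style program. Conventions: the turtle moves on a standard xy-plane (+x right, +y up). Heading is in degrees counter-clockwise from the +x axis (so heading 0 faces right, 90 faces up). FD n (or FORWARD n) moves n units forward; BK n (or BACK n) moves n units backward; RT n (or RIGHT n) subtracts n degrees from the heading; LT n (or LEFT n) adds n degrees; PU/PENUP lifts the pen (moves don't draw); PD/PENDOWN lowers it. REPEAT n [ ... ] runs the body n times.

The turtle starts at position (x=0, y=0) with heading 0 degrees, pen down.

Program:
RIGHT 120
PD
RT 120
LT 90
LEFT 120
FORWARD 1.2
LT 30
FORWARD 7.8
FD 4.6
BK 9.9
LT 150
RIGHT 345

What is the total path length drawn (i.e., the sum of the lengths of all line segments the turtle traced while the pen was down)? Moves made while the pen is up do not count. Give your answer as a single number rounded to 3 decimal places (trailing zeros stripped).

Answer: 23.5

Derivation:
Executing turtle program step by step:
Start: pos=(0,0), heading=0, pen down
RT 120: heading 0 -> 240
PD: pen down
RT 120: heading 240 -> 120
LT 90: heading 120 -> 210
LT 120: heading 210 -> 330
FD 1.2: (0,0) -> (1.039,-0.6) [heading=330, draw]
LT 30: heading 330 -> 0
FD 7.8: (1.039,-0.6) -> (8.839,-0.6) [heading=0, draw]
FD 4.6: (8.839,-0.6) -> (13.439,-0.6) [heading=0, draw]
BK 9.9: (13.439,-0.6) -> (3.539,-0.6) [heading=0, draw]
LT 150: heading 0 -> 150
RT 345: heading 150 -> 165
Final: pos=(3.539,-0.6), heading=165, 4 segment(s) drawn

Segment lengths:
  seg 1: (0,0) -> (1.039,-0.6), length = 1.2
  seg 2: (1.039,-0.6) -> (8.839,-0.6), length = 7.8
  seg 3: (8.839,-0.6) -> (13.439,-0.6), length = 4.6
  seg 4: (13.439,-0.6) -> (3.539,-0.6), length = 9.9
Total = 23.5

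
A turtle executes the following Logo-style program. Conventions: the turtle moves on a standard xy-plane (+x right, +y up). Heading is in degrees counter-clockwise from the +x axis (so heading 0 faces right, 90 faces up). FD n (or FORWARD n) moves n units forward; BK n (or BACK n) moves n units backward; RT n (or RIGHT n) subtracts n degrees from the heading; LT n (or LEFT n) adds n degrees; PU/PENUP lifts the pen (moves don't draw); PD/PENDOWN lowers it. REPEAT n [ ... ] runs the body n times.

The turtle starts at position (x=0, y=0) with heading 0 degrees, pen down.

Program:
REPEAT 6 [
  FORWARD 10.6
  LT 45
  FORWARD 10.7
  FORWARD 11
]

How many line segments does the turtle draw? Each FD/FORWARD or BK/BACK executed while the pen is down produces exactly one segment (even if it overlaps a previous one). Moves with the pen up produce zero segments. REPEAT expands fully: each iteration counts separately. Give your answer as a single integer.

Executing turtle program step by step:
Start: pos=(0,0), heading=0, pen down
REPEAT 6 [
  -- iteration 1/6 --
  FD 10.6: (0,0) -> (10.6,0) [heading=0, draw]
  LT 45: heading 0 -> 45
  FD 10.7: (10.6,0) -> (18.166,7.566) [heading=45, draw]
  FD 11: (18.166,7.566) -> (25.944,15.344) [heading=45, draw]
  -- iteration 2/6 --
  FD 10.6: (25.944,15.344) -> (33.44,22.84) [heading=45, draw]
  LT 45: heading 45 -> 90
  FD 10.7: (33.44,22.84) -> (33.44,33.54) [heading=90, draw]
  FD 11: (33.44,33.54) -> (33.44,44.54) [heading=90, draw]
  -- iteration 3/6 --
  FD 10.6: (33.44,44.54) -> (33.44,55.14) [heading=90, draw]
  LT 45: heading 90 -> 135
  FD 10.7: (33.44,55.14) -> (25.874,62.706) [heading=135, draw]
  FD 11: (25.874,62.706) -> (18.095,70.484) [heading=135, draw]
  -- iteration 4/6 --
  FD 10.6: (18.095,70.484) -> (10.6,77.979) [heading=135, draw]
  LT 45: heading 135 -> 180
  FD 10.7: (10.6,77.979) -> (-0.1,77.979) [heading=180, draw]
  FD 11: (-0.1,77.979) -> (-11.1,77.979) [heading=180, draw]
  -- iteration 5/6 --
  FD 10.6: (-11.1,77.979) -> (-21.7,77.979) [heading=180, draw]
  LT 45: heading 180 -> 225
  FD 10.7: (-21.7,77.979) -> (-29.266,70.413) [heading=225, draw]
  FD 11: (-29.266,70.413) -> (-37.044,62.635) [heading=225, draw]
  -- iteration 6/6 --
  FD 10.6: (-37.044,62.635) -> (-44.54,55.14) [heading=225, draw]
  LT 45: heading 225 -> 270
  FD 10.7: (-44.54,55.14) -> (-44.54,44.44) [heading=270, draw]
  FD 11: (-44.54,44.44) -> (-44.54,33.44) [heading=270, draw]
]
Final: pos=(-44.54,33.44), heading=270, 18 segment(s) drawn
Segments drawn: 18

Answer: 18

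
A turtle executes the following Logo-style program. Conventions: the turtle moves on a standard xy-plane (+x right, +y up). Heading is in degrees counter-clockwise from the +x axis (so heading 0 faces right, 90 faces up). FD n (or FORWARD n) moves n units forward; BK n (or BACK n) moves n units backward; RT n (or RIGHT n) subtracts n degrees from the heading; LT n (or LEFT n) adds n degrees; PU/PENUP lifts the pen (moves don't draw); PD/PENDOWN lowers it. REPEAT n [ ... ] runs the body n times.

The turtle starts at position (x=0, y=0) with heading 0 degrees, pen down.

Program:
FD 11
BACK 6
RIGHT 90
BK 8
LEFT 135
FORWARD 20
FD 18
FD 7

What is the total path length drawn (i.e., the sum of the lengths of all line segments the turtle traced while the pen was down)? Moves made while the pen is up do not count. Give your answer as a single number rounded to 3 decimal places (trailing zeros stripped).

Executing turtle program step by step:
Start: pos=(0,0), heading=0, pen down
FD 11: (0,0) -> (11,0) [heading=0, draw]
BK 6: (11,0) -> (5,0) [heading=0, draw]
RT 90: heading 0 -> 270
BK 8: (5,0) -> (5,8) [heading=270, draw]
LT 135: heading 270 -> 45
FD 20: (5,8) -> (19.142,22.142) [heading=45, draw]
FD 18: (19.142,22.142) -> (31.87,34.87) [heading=45, draw]
FD 7: (31.87,34.87) -> (36.82,39.82) [heading=45, draw]
Final: pos=(36.82,39.82), heading=45, 6 segment(s) drawn

Segment lengths:
  seg 1: (0,0) -> (11,0), length = 11
  seg 2: (11,0) -> (5,0), length = 6
  seg 3: (5,0) -> (5,8), length = 8
  seg 4: (5,8) -> (19.142,22.142), length = 20
  seg 5: (19.142,22.142) -> (31.87,34.87), length = 18
  seg 6: (31.87,34.87) -> (36.82,39.82), length = 7
Total = 70

Answer: 70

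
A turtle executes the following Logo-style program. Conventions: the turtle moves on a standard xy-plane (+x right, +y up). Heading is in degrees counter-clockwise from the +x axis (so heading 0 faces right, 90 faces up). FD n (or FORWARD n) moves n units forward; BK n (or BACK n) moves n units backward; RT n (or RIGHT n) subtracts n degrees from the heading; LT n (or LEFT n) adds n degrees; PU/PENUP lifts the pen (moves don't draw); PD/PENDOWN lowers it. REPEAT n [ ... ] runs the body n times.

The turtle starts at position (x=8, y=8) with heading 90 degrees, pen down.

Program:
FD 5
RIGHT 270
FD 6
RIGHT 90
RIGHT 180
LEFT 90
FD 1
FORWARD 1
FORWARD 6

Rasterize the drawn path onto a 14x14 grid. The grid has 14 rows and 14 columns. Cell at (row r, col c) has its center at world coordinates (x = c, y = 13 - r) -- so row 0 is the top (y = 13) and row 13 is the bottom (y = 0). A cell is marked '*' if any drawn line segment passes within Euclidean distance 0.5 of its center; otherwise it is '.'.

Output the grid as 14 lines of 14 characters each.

Segment 0: (8,8) -> (8,13)
Segment 1: (8,13) -> (2,13)
Segment 2: (2,13) -> (3,13)
Segment 3: (3,13) -> (4,13)
Segment 4: (4,13) -> (10,13)

Answer: ..*********...
........*.....
........*.....
........*.....
........*.....
........*.....
..............
..............
..............
..............
..............
..............
..............
..............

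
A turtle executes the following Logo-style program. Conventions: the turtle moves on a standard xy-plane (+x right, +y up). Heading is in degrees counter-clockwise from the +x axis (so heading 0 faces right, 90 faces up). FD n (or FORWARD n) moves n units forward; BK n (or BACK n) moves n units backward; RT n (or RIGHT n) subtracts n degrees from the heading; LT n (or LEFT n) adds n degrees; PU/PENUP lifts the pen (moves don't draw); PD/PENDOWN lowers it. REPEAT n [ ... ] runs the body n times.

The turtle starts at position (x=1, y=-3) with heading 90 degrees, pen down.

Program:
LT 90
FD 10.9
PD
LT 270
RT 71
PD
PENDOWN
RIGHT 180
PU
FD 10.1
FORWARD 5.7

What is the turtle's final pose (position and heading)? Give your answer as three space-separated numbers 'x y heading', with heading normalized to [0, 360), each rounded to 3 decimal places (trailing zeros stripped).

Answer: -24.839 -8.144 199

Derivation:
Executing turtle program step by step:
Start: pos=(1,-3), heading=90, pen down
LT 90: heading 90 -> 180
FD 10.9: (1,-3) -> (-9.9,-3) [heading=180, draw]
PD: pen down
LT 270: heading 180 -> 90
RT 71: heading 90 -> 19
PD: pen down
PD: pen down
RT 180: heading 19 -> 199
PU: pen up
FD 10.1: (-9.9,-3) -> (-19.45,-6.288) [heading=199, move]
FD 5.7: (-19.45,-6.288) -> (-24.839,-8.144) [heading=199, move]
Final: pos=(-24.839,-8.144), heading=199, 1 segment(s) drawn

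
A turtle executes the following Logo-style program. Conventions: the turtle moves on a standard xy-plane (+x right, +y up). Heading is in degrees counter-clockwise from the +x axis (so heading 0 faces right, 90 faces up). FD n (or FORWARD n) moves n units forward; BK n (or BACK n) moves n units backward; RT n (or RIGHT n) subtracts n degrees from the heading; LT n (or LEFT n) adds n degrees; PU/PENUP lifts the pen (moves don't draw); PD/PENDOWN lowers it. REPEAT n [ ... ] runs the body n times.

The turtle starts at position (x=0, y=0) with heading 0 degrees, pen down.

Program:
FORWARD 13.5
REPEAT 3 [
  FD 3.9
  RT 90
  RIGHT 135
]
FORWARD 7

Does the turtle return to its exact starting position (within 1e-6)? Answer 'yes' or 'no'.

Answer: no

Derivation:
Executing turtle program step by step:
Start: pos=(0,0), heading=0, pen down
FD 13.5: (0,0) -> (13.5,0) [heading=0, draw]
REPEAT 3 [
  -- iteration 1/3 --
  FD 3.9: (13.5,0) -> (17.4,0) [heading=0, draw]
  RT 90: heading 0 -> 270
  RT 135: heading 270 -> 135
  -- iteration 2/3 --
  FD 3.9: (17.4,0) -> (14.642,2.758) [heading=135, draw]
  RT 90: heading 135 -> 45
  RT 135: heading 45 -> 270
  -- iteration 3/3 --
  FD 3.9: (14.642,2.758) -> (14.642,-1.142) [heading=270, draw]
  RT 90: heading 270 -> 180
  RT 135: heading 180 -> 45
]
FD 7: (14.642,-1.142) -> (19.592,3.807) [heading=45, draw]
Final: pos=(19.592,3.807), heading=45, 5 segment(s) drawn

Start position: (0, 0)
Final position: (19.592, 3.807)
Distance = 19.959; >= 1e-6 -> NOT closed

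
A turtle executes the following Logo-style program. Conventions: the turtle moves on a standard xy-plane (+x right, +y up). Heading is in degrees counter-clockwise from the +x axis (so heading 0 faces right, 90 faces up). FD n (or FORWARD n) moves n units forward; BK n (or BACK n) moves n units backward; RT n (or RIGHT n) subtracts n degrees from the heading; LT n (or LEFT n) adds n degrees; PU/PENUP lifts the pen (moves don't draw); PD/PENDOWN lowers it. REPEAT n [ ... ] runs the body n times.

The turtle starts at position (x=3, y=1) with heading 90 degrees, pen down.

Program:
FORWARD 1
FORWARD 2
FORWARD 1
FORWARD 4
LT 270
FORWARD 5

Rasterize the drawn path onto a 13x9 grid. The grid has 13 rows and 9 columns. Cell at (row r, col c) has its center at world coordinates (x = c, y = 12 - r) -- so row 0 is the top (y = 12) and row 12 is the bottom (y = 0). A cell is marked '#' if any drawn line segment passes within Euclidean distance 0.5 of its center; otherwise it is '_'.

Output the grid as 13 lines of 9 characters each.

Answer: _________
_________
_________
___######
___#_____
___#_____
___#_____
___#_____
___#_____
___#_____
___#_____
___#_____
_________

Derivation:
Segment 0: (3,1) -> (3,2)
Segment 1: (3,2) -> (3,4)
Segment 2: (3,4) -> (3,5)
Segment 3: (3,5) -> (3,9)
Segment 4: (3,9) -> (8,9)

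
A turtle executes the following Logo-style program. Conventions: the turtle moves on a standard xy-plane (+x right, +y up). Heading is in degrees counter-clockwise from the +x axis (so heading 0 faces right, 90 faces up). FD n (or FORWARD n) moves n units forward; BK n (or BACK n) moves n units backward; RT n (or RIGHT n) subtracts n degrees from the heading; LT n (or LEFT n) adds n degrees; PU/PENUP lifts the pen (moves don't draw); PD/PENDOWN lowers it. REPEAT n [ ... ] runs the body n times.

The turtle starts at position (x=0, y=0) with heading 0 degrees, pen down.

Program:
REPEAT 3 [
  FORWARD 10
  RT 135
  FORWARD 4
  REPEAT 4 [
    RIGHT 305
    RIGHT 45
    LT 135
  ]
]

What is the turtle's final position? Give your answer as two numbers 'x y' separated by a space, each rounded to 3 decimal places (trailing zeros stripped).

Answer: 4.043 8.1

Derivation:
Executing turtle program step by step:
Start: pos=(0,0), heading=0, pen down
REPEAT 3 [
  -- iteration 1/3 --
  FD 10: (0,0) -> (10,0) [heading=0, draw]
  RT 135: heading 0 -> 225
  FD 4: (10,0) -> (7.172,-2.828) [heading=225, draw]
  REPEAT 4 [
    -- iteration 1/4 --
    RT 305: heading 225 -> 280
    RT 45: heading 280 -> 235
    LT 135: heading 235 -> 10
    -- iteration 2/4 --
    RT 305: heading 10 -> 65
    RT 45: heading 65 -> 20
    LT 135: heading 20 -> 155
    -- iteration 3/4 --
    RT 305: heading 155 -> 210
    RT 45: heading 210 -> 165
    LT 135: heading 165 -> 300
    -- iteration 4/4 --
    RT 305: heading 300 -> 355
    RT 45: heading 355 -> 310
    LT 135: heading 310 -> 85
  ]
  -- iteration 2/3 --
  FD 10: (7.172,-2.828) -> (8.043,7.134) [heading=85, draw]
  RT 135: heading 85 -> 310
  FD 4: (8.043,7.134) -> (10.614,4.069) [heading=310, draw]
  REPEAT 4 [
    -- iteration 1/4 --
    RT 305: heading 310 -> 5
    RT 45: heading 5 -> 320
    LT 135: heading 320 -> 95
    -- iteration 2/4 --
    RT 305: heading 95 -> 150
    RT 45: heading 150 -> 105
    LT 135: heading 105 -> 240
    -- iteration 3/4 --
    RT 305: heading 240 -> 295
    RT 45: heading 295 -> 250
    LT 135: heading 250 -> 25
    -- iteration 4/4 --
    RT 305: heading 25 -> 80
    RT 45: heading 80 -> 35
    LT 135: heading 35 -> 170
  ]
  -- iteration 3/3 --
  FD 10: (10.614,4.069) -> (0.766,5.806) [heading=170, draw]
  RT 135: heading 170 -> 35
  FD 4: (0.766,5.806) -> (4.043,8.1) [heading=35, draw]
  REPEAT 4 [
    -- iteration 1/4 --
    RT 305: heading 35 -> 90
    RT 45: heading 90 -> 45
    LT 135: heading 45 -> 180
    -- iteration 2/4 --
    RT 305: heading 180 -> 235
    RT 45: heading 235 -> 190
    LT 135: heading 190 -> 325
    -- iteration 3/4 --
    RT 305: heading 325 -> 20
    RT 45: heading 20 -> 335
    LT 135: heading 335 -> 110
    -- iteration 4/4 --
    RT 305: heading 110 -> 165
    RT 45: heading 165 -> 120
    LT 135: heading 120 -> 255
  ]
]
Final: pos=(4.043,8.1), heading=255, 6 segment(s) drawn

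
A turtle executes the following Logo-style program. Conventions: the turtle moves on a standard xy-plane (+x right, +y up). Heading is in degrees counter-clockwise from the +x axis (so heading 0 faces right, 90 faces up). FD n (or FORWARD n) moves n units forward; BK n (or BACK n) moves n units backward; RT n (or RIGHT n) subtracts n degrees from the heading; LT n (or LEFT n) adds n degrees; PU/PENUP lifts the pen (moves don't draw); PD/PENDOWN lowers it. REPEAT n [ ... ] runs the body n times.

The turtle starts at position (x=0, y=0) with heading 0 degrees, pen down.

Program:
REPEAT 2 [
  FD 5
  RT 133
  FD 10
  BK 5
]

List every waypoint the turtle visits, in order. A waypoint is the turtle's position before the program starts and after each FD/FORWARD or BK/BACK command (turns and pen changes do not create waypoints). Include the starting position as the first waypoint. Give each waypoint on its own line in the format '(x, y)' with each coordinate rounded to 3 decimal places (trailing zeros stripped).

Executing turtle program step by step:
Start: pos=(0,0), heading=0, pen down
REPEAT 2 [
  -- iteration 1/2 --
  FD 5: (0,0) -> (5,0) [heading=0, draw]
  RT 133: heading 0 -> 227
  FD 10: (5,0) -> (-1.82,-7.314) [heading=227, draw]
  BK 5: (-1.82,-7.314) -> (1.59,-3.657) [heading=227, draw]
  -- iteration 2/2 --
  FD 5: (1.59,-3.657) -> (-1.82,-7.314) [heading=227, draw]
  RT 133: heading 227 -> 94
  FD 10: (-1.82,-7.314) -> (-2.518,2.662) [heading=94, draw]
  BK 5: (-2.518,2.662) -> (-2.169,-2.326) [heading=94, draw]
]
Final: pos=(-2.169,-2.326), heading=94, 6 segment(s) drawn
Waypoints (7 total):
(0, 0)
(5, 0)
(-1.82, -7.314)
(1.59, -3.657)
(-1.82, -7.314)
(-2.518, 2.662)
(-2.169, -2.326)

Answer: (0, 0)
(5, 0)
(-1.82, -7.314)
(1.59, -3.657)
(-1.82, -7.314)
(-2.518, 2.662)
(-2.169, -2.326)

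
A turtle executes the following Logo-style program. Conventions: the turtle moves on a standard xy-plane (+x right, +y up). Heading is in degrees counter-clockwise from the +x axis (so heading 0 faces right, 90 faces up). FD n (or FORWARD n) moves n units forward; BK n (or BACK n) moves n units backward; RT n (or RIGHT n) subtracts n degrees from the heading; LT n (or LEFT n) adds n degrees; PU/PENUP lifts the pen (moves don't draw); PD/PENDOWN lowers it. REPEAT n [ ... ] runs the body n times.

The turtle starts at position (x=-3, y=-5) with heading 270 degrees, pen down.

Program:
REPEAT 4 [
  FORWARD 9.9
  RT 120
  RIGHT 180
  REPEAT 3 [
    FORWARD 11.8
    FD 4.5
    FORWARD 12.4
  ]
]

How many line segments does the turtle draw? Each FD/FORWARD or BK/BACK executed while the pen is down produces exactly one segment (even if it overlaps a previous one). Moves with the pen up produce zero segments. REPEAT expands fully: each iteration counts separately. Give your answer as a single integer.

Answer: 40

Derivation:
Executing turtle program step by step:
Start: pos=(-3,-5), heading=270, pen down
REPEAT 4 [
  -- iteration 1/4 --
  FD 9.9: (-3,-5) -> (-3,-14.9) [heading=270, draw]
  RT 120: heading 270 -> 150
  RT 180: heading 150 -> 330
  REPEAT 3 [
    -- iteration 1/3 --
    FD 11.8: (-3,-14.9) -> (7.219,-20.8) [heading=330, draw]
    FD 4.5: (7.219,-20.8) -> (11.116,-23.05) [heading=330, draw]
    FD 12.4: (11.116,-23.05) -> (21.855,-29.25) [heading=330, draw]
    -- iteration 2/3 --
    FD 11.8: (21.855,-29.25) -> (32.074,-35.15) [heading=330, draw]
    FD 4.5: (32.074,-35.15) -> (35.971,-37.4) [heading=330, draw]
    FD 12.4: (35.971,-37.4) -> (46.71,-43.6) [heading=330, draw]
    -- iteration 3/3 --
    FD 11.8: (46.71,-43.6) -> (56.929,-49.5) [heading=330, draw]
    FD 4.5: (56.929,-49.5) -> (60.826,-51.75) [heading=330, draw]
    FD 12.4: (60.826,-51.75) -> (71.565,-57.95) [heading=330, draw]
  ]
  -- iteration 2/4 --
  FD 9.9: (71.565,-57.95) -> (80.138,-62.9) [heading=330, draw]
  RT 120: heading 330 -> 210
  RT 180: heading 210 -> 30
  REPEAT 3 [
    -- iteration 1/3 --
    FD 11.8: (80.138,-62.9) -> (90.358,-57) [heading=30, draw]
    FD 4.5: (90.358,-57) -> (94.255,-54.75) [heading=30, draw]
    FD 12.4: (94.255,-54.75) -> (104.993,-48.55) [heading=30, draw]
    -- iteration 2/3 --
    FD 11.8: (104.993,-48.55) -> (115.212,-42.65) [heading=30, draw]
    FD 4.5: (115.212,-42.65) -> (119.11,-40.4) [heading=30, draw]
    FD 12.4: (119.11,-40.4) -> (129.848,-34.2) [heading=30, draw]
    -- iteration 3/3 --
    FD 11.8: (129.848,-34.2) -> (140.067,-28.3) [heading=30, draw]
    FD 4.5: (140.067,-28.3) -> (143.965,-26.05) [heading=30, draw]
    FD 12.4: (143.965,-26.05) -> (154.703,-19.85) [heading=30, draw]
  ]
  -- iteration 3/4 --
  FD 9.9: (154.703,-19.85) -> (163.277,-14.9) [heading=30, draw]
  RT 120: heading 30 -> 270
  RT 180: heading 270 -> 90
  REPEAT 3 [
    -- iteration 1/3 --
    FD 11.8: (163.277,-14.9) -> (163.277,-3.1) [heading=90, draw]
    FD 4.5: (163.277,-3.1) -> (163.277,1.4) [heading=90, draw]
    FD 12.4: (163.277,1.4) -> (163.277,13.8) [heading=90, draw]
    -- iteration 2/3 --
    FD 11.8: (163.277,13.8) -> (163.277,25.6) [heading=90, draw]
    FD 4.5: (163.277,25.6) -> (163.277,30.1) [heading=90, draw]
    FD 12.4: (163.277,30.1) -> (163.277,42.5) [heading=90, draw]
    -- iteration 3/3 --
    FD 11.8: (163.277,42.5) -> (163.277,54.3) [heading=90, draw]
    FD 4.5: (163.277,54.3) -> (163.277,58.8) [heading=90, draw]
    FD 12.4: (163.277,58.8) -> (163.277,71.2) [heading=90, draw]
  ]
  -- iteration 4/4 --
  FD 9.9: (163.277,71.2) -> (163.277,81.1) [heading=90, draw]
  RT 120: heading 90 -> 330
  RT 180: heading 330 -> 150
  REPEAT 3 [
    -- iteration 1/3 --
    FD 11.8: (163.277,81.1) -> (153.058,87) [heading=150, draw]
    FD 4.5: (153.058,87) -> (149.161,89.25) [heading=150, draw]
    FD 12.4: (149.161,89.25) -> (138.422,95.45) [heading=150, draw]
    -- iteration 2/3 --
    FD 11.8: (138.422,95.45) -> (128.203,101.35) [heading=150, draw]
    FD 4.5: (128.203,101.35) -> (124.306,103.6) [heading=150, draw]
    FD 12.4: (124.306,103.6) -> (113.567,109.8) [heading=150, draw]
    -- iteration 3/3 --
    FD 11.8: (113.567,109.8) -> (103.348,115.7) [heading=150, draw]
    FD 4.5: (103.348,115.7) -> (99.451,117.95) [heading=150, draw]
    FD 12.4: (99.451,117.95) -> (88.712,124.15) [heading=150, draw]
  ]
]
Final: pos=(88.712,124.15), heading=150, 40 segment(s) drawn
Segments drawn: 40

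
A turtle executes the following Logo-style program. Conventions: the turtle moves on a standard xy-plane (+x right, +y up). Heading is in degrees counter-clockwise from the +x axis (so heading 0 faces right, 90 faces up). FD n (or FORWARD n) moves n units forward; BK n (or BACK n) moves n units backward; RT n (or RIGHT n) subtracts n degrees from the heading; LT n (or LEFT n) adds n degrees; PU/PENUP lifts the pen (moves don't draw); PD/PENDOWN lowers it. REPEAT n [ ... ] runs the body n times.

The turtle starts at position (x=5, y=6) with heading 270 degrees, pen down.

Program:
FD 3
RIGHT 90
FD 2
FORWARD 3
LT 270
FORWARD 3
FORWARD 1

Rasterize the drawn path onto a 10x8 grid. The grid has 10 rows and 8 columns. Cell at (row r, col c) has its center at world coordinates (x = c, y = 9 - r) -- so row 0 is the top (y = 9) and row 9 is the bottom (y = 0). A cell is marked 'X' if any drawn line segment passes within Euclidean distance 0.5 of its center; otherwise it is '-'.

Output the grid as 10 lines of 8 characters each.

Segment 0: (5,6) -> (5,3)
Segment 1: (5,3) -> (3,3)
Segment 2: (3,3) -> (-0,3)
Segment 3: (-0,3) -> (0,6)
Segment 4: (0,6) -> (0,7)

Answer: --------
--------
X-------
X----X--
X----X--
X----X--
XXXXXX--
--------
--------
--------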